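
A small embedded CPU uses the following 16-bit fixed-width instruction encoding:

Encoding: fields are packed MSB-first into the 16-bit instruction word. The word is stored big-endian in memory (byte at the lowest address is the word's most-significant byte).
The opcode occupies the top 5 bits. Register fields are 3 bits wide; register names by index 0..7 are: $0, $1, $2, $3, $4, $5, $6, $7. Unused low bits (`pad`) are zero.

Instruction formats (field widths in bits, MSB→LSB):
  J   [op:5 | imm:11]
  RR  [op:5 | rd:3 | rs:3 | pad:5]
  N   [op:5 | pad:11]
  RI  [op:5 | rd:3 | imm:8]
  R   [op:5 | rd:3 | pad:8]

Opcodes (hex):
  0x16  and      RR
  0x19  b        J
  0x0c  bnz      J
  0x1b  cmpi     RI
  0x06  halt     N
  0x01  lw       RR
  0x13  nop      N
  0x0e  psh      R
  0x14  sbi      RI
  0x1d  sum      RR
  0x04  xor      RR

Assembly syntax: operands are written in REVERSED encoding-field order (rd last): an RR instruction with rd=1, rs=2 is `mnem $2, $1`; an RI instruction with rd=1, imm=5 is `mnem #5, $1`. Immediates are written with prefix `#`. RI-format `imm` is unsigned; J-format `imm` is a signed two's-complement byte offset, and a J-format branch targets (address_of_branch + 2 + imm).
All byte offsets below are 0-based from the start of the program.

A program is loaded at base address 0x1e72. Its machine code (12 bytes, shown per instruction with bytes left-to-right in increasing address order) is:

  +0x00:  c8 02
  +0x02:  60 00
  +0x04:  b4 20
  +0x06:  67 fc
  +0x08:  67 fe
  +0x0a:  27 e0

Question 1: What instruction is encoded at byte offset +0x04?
off 0x04: read b4 20 as big → 0xb420
  top 5b → 0x16 → and [RR]
  [10:8] rd=4 = $4
  [7:5] rs=1 = $1

and $1, $4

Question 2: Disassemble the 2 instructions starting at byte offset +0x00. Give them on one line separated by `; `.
@+00  big-endian(c8 02) = 0xc802
  top 5b → 0x19 → b [J]
  [10:0] imm=2 = #2
@+02  big-endian(60 00) = 0x6000
  top 5b → 0xc → bnz [J]
  [10:0] imm=0 = #0

b #2; bnz #0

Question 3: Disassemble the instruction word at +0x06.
off 0x06: read 67 fc as big → 0x67fc
  op=0x67fc>>11=0xc ⇒ bnz (J)
  [10:0] imm=2044 (s11→-4) = #-4

bnz #-4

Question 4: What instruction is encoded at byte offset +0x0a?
xor $7, $7

@+0a  big-endian(27 e0) = 0x27e0
  op=0x27e0>>11=0x4 ⇒ xor (RR)
  rd: (w>>8)&0x7=0x7 → $7
  rs: (w>>5)&0x7=0x7 → $7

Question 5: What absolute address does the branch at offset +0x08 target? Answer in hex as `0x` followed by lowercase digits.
+0x08: 67 fe ⇒ word 0x67fe (big)
  top 5b → 0xc → bnz [J]
  imm@[10:0]=0x7fe (s11→-2) ⇒ #-2
  target = base 0x1e72 + off 0x08 + 2 + imm -2 = 0x1e7a

0x1e7a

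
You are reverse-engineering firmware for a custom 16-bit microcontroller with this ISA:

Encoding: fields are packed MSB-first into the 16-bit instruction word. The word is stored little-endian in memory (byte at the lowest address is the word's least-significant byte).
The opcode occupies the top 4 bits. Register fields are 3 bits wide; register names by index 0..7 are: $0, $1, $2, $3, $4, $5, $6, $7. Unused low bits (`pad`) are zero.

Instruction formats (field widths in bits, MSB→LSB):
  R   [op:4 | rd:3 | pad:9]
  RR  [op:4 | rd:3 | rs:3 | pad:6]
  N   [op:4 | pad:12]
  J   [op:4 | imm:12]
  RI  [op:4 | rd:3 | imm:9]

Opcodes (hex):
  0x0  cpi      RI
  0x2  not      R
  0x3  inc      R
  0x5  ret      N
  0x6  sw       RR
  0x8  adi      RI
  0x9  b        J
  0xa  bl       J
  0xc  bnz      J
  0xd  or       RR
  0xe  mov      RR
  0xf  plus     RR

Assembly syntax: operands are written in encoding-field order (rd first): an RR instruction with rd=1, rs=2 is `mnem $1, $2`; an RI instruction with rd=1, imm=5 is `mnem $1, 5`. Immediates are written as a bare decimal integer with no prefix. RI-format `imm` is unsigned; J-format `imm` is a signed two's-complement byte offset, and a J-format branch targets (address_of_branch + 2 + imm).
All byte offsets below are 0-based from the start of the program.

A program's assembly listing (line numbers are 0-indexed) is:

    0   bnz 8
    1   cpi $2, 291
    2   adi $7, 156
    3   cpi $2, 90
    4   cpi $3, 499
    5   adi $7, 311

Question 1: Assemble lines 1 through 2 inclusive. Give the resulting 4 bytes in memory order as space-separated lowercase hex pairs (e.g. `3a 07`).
line 1 (cpi): pack op=0x0:4|rd=2:3|imm=291:9 = 0x0523; little→ 23 05
line 2 (adi): pack op=0x8:4|rd=7:3|imm=156:9 = 0x8e9c; little→ 9c 8e

23 05 9c 8e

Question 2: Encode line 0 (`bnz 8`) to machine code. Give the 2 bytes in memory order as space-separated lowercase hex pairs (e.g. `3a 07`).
line 0 (bnz): pack op=0xc:4|imm=8:12 = 0xc008; little→ 08 c0

08 c0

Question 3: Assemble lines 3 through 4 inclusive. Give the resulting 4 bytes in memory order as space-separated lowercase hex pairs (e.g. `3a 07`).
L3: cpi op=0x0:4|rd=2:3|imm=90:9 ⇒ 0x045a ⇒ little 5a 04
L4: cpi op=0x0:4|rd=3:3|imm=499:9 ⇒ 0x07f3 ⇒ little f3 07

5a 04 f3 07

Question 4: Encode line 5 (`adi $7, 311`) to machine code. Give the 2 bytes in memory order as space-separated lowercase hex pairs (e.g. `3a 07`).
line 5 (adi): pack op=0x8:4|rd=7:3|imm=311:9 = 0x8f37; little→ 37 8f

37 8f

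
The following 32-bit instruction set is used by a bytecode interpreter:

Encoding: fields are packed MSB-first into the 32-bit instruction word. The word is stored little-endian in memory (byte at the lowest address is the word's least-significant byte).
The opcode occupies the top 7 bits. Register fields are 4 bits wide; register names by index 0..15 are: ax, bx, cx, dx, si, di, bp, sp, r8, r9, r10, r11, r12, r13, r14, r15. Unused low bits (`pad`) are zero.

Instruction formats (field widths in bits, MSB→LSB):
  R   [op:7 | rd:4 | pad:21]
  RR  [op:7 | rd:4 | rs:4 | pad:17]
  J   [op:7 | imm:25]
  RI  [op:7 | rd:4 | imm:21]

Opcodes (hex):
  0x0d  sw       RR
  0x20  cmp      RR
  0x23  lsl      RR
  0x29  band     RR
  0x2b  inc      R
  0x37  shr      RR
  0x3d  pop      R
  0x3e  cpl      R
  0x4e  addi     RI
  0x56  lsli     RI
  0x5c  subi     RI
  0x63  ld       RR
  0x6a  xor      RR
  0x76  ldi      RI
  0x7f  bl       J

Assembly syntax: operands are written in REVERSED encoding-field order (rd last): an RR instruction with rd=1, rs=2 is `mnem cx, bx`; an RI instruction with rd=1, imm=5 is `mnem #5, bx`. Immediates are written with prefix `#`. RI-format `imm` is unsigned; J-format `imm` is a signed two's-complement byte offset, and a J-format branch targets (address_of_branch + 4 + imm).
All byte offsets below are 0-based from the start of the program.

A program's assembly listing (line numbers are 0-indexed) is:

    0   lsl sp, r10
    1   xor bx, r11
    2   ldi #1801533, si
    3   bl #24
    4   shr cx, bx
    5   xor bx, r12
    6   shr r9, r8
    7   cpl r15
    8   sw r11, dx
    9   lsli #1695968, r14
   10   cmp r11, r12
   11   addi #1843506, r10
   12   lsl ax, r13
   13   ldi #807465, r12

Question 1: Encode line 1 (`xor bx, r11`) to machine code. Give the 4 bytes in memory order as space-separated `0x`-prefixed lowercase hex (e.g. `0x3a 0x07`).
1. xor fields op=0x6a:7|rd=11:4|rs=1:4|pad=0:17 → word d5620000h → 00 00 62 d5

0x00 0x00 0x62 0xd5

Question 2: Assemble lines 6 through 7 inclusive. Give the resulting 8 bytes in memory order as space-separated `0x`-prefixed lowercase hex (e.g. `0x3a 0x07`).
L6: shr op=0x37:7|rd=8:4|rs=9:4|pad=0:17 ⇒ 0x6f120000 ⇒ little 00 00 12 6f
L7: cpl op=0x3e:7|rd=15:4|pad=0:21 ⇒ 0x7de00000 ⇒ little 00 00 e0 7d

0x00 0x00 0x12 0x6f 0x00 0x00 0xe0 0x7d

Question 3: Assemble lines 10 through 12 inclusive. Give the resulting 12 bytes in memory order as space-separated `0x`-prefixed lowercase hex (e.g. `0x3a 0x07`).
0x00 0x00 0x96 0x41 0x32 0x21 0x5c 0x9d 0x00 0x00 0xa0 0x47

line 10 (cmp): pack op=0x20:7|rd=12:4|rs=11:4|pad=0:17 = 0x41960000; little→ 00 00 96 41
line 11 (addi): pack op=0x4e:7|rd=10:4|imm=1843506:21 = 0x9d5c2132; little→ 32 21 5c 9d
line 12 (lsl): pack op=0x23:7|rd=13:4|rs=0:4|pad=0:17 = 0x47a00000; little→ 00 00 a0 47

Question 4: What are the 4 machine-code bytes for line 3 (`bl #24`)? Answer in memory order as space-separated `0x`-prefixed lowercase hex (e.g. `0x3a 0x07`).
line 3 (bl): pack op=0x7f:7|imm=24:25 = 0xfe000018; little→ 18 00 00 fe

0x18 0x00 0x00 0xfe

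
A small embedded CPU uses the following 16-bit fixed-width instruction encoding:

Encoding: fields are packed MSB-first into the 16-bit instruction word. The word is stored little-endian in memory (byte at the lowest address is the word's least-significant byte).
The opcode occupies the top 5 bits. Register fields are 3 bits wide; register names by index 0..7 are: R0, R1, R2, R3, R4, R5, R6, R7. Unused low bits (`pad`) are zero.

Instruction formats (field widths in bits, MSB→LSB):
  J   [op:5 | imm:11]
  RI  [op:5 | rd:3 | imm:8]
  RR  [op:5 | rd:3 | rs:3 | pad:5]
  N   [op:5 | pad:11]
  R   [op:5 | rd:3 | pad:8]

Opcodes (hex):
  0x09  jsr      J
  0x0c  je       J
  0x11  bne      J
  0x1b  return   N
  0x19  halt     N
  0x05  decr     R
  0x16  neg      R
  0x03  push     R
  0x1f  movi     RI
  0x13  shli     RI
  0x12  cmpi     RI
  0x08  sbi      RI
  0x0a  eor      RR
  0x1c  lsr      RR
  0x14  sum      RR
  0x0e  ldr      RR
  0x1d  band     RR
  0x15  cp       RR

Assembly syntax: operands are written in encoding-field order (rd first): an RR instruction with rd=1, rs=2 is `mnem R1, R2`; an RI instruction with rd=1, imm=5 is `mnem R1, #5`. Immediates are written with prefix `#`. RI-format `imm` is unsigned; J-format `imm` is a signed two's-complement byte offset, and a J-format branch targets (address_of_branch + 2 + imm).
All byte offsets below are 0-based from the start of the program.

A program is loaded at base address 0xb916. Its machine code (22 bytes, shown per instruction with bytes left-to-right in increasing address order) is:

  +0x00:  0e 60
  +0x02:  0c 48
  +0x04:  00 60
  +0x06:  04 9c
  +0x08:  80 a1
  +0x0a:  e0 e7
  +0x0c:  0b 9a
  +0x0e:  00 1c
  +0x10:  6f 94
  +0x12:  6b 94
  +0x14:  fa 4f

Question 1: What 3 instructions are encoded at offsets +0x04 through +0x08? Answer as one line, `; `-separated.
off 0x04: read 00 60 as little → 0x6000
  op=0x6000>>11=0xc ⇒ je (J)
  [10:0] imm=0 = #0
off 0x06: read 04 9c as little → 0x9c04
  op=0x9c04>>11=0x13 ⇒ shli (RI)
  [10:8] rd=4 = R4
  [7:0] imm=4 = #4
off 0x08: read 80 a1 as little → 0xa180
  op=0xa180>>11=0x14 ⇒ sum (RR)
  [10:8] rd=1 = R1
  [7:5] rs=4 = R4

je #0; shli R4, #4; sum R1, R4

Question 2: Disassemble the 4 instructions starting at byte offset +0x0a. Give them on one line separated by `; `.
[0a] e0 e7 → 0xe7e0
  op=0xe7e0>>11=0x1c ⇒ lsr (RR)
  [10:8] rd=7 = R7
  [7:5] rs=7 = R7
[0c] 0b 9a → 0x9a0b
  op=0x9a0b>>11=0x13 ⇒ shli (RI)
  [10:8] rd=2 = R2
  [7:0] imm=11 = #11
[0e] 00 1c → 0x1c00
  op=0x1c00>>11=0x3 ⇒ push (R)
  [10:8] rd=4 = R4
[10] 6f 94 → 0x946f
  op=0x946f>>11=0x12 ⇒ cmpi (RI)
  [10:8] rd=4 = R4
  [7:0] imm=111 = #111

lsr R7, R7; shli R2, #11; push R4; cmpi R4, #111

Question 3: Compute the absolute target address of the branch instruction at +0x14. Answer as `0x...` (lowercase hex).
0xb926

off 0x14: read fa 4f as little → 0x4ffa
  op=0x4ffa>>11=0x9 ⇒ jsr (J)
  imm: (w>>0)&0x7ff=0x7fa (s11→-6) → #-6
  target = base 0xb916 + off 0x14 + 2 + imm -6 = 0xb926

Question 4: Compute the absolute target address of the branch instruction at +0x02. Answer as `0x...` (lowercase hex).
@+02  little-endian(0c 48) = 0x480c
  opcode bits[15:11]=0x9: jsr/J
  imm@[10:0]=0xc ⇒ #12
  target = base 0xb916 + off 0x02 + 2 + imm 12 = 0xb926

0xb926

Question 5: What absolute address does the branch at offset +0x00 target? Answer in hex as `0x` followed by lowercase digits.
@+00  little-endian(0e 60) = 0x600e
  top 5b → 0xc → je [J]
  imm: (w>>0)&0x7ff=0xe → #14
  target = base 0xb916 + off 0x00 + 2 + imm 14 = 0xb926

0xb926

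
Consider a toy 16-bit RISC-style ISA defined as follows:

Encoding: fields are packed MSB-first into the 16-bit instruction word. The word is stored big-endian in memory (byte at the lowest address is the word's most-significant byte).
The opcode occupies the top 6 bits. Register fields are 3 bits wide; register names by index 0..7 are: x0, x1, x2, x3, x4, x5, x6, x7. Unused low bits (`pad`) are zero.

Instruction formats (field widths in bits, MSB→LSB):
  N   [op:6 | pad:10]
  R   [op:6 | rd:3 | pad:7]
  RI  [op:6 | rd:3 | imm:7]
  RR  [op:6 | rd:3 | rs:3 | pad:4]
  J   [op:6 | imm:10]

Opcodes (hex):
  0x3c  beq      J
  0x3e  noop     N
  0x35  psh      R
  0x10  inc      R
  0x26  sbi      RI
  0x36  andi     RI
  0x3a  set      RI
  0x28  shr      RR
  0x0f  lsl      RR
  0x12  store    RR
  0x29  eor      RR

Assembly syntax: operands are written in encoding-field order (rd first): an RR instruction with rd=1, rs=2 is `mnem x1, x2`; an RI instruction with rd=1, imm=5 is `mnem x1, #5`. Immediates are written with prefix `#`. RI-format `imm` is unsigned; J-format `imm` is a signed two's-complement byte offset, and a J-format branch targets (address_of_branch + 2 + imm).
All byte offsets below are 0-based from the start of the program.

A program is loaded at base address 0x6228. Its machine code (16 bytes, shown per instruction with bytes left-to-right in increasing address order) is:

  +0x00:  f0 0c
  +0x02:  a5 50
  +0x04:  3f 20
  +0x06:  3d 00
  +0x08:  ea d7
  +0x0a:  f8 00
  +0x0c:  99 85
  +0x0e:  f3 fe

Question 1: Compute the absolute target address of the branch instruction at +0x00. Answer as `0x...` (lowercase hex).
0x6236

off 0x00: read f0 0c as big → 0xf00c
  opcode bits[15:10]=0x3c: beq/J
  imm: (w>>0)&0x3ff=0xc → #12
  target = base 0x6228 + off 0x00 + 2 + imm 12 = 0x6236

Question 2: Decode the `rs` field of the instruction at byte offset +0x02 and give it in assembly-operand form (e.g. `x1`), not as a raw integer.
off 0x02: read a5 50 as big → 0xa550
  op=0xa550>>10=0x29 ⇒ eor (RR)
  rd: (w>>7)&0x7=0x2 → x2
  rs: (w>>4)&0x7=0x5 → x5

x5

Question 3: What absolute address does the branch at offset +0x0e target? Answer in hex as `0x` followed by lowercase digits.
off 0x0e: read f3 fe as big → 0xf3fe
  top 6b → 0x3c → beq [J]
  imm: (w>>0)&0x3ff=0x3fe (s10→-2) → #-2
  target = base 0x6228 + off 0x0e + 2 + imm -2 = 0x6236

0x6236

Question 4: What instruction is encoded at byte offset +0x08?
set x5, #87

+0x08: ea d7 ⇒ word 0xead7 (big)
  top 6b → 0x3a → set [RI]
  rd@[9:7]=0x5 ⇒ x5
  imm@[6:0]=0x57 ⇒ #87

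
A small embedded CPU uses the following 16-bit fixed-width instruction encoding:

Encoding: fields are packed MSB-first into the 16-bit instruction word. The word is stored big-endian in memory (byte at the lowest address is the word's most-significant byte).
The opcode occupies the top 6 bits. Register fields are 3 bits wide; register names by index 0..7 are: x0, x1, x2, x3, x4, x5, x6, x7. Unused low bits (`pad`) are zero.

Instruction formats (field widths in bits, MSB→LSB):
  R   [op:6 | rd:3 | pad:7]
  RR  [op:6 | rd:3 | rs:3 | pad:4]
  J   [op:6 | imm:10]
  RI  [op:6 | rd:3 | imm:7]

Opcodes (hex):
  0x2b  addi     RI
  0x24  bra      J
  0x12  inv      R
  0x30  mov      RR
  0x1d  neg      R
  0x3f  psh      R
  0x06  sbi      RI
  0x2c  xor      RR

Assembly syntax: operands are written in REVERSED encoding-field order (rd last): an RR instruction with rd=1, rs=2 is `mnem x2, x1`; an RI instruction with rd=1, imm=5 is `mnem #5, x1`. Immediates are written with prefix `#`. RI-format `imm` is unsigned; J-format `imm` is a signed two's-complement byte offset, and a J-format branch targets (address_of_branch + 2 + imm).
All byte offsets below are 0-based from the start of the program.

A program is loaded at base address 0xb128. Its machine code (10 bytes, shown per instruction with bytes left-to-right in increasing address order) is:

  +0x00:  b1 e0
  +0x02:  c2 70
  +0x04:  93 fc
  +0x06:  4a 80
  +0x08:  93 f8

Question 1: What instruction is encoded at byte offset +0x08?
[08] 93 f8 → 0x93f8
  op=0x93f8>>10=0x24 ⇒ bra (J)
  [9:0] imm=1016 (s10→-8) = #-8

bra #-8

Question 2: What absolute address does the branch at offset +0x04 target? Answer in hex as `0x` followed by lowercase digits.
off 0x04: read 93 fc as big → 0x93fc
  op=0x93fc>>10=0x24 ⇒ bra (J)
  imm: (w>>0)&0x3ff=0x3fc (s10→-4) → #-4
  target = base 0xb128 + off 0x04 + 2 + imm -4 = 0xb12a

0xb12a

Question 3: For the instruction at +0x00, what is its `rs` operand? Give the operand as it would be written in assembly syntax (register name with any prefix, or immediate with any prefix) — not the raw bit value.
x6

@+00  big-endian(b1 e0) = 0xb1e0
  opcode bits[15:10]=0x2c: xor/RR
  rd@[9:7]=0x3 ⇒ x3
  rs@[6:4]=0x6 ⇒ x6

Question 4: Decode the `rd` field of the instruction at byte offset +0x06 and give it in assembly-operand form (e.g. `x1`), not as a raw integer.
x5

@+06  big-endian(4a 80) = 0x4a80
  op=0x4a80>>10=0x12 ⇒ inv (R)
  [9:7] rd=5 = x5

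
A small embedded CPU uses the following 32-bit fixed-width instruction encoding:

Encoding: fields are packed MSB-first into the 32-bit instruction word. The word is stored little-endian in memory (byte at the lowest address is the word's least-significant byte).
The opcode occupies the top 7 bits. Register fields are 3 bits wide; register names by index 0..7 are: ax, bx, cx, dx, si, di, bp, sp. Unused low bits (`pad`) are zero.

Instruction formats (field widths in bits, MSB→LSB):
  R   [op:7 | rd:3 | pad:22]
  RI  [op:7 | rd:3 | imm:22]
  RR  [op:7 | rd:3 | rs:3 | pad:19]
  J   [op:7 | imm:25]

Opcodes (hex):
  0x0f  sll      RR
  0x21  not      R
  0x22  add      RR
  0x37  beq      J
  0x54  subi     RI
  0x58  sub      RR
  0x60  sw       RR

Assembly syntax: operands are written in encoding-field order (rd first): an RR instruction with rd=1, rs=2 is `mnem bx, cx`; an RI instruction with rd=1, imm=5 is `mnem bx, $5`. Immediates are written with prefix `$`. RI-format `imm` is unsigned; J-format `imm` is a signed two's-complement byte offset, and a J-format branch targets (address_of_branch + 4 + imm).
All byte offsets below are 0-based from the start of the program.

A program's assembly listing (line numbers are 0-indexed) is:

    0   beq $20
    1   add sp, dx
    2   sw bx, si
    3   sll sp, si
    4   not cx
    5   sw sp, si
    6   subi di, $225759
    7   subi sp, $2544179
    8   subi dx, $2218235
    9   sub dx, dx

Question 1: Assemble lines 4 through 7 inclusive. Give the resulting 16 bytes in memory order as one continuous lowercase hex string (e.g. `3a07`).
4. not fields op=0x21:7|rd=2:3|pad=0:22 → word 42800000h → 00 00 80 42
5. sw fields op=0x60:7|rd=7:3|rs=4:3|pad=0:19 → word c1e00000h → 00 00 e0 c1
6. subi fields op=0x54:7|rd=5:3|imm=225759:22 → word a94371dfh → df 71 43 a9
7. subi fields op=0x54:7|rd=7:3|imm=2544179:22 → word a9e6d233h → 33 d2 e6 a9

000080420000e0c1df7143a933d2e6a9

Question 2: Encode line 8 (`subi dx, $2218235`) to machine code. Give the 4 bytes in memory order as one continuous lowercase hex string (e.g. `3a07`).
8. subi fields op=0x54:7|rd=3:3|imm=2218235:22 → word a8e1d8fbh → fb d8 e1 a8

fbd8e1a8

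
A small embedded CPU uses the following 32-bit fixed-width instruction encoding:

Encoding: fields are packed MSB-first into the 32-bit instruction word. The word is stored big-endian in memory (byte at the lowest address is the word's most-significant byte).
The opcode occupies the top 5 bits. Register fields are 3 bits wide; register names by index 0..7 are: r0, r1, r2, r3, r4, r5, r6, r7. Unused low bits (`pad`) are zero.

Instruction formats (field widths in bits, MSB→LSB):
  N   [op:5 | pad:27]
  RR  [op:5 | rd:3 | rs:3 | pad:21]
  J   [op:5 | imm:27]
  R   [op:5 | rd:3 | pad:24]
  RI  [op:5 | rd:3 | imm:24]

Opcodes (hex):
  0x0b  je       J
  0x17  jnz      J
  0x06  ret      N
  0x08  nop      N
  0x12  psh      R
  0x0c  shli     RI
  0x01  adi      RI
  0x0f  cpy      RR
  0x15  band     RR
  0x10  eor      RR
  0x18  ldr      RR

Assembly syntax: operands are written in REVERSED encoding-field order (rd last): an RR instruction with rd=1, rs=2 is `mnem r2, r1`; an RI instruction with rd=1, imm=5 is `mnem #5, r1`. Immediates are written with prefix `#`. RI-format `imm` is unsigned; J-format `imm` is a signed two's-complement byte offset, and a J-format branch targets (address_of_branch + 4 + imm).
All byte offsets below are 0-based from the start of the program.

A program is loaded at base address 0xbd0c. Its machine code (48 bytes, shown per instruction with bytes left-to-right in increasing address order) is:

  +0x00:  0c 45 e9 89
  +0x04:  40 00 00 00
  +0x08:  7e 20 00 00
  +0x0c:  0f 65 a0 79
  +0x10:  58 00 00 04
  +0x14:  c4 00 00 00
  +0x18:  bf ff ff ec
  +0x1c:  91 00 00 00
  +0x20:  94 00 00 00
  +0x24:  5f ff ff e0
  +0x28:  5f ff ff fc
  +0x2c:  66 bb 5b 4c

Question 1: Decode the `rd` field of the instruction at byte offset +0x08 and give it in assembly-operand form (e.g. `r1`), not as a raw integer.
off 0x08: read 7e 20 00 00 as big → 0x7e200000
  op=0x7e200000>>27=0xf ⇒ cpy (RR)
  [26:24] rd=6 = r6
  [23:21] rs=1 = r1

r6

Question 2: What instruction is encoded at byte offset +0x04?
nop

off 0x04: read 40 00 00 00 as big → 0x40000000
  top 5b → 0x8 → nop [N]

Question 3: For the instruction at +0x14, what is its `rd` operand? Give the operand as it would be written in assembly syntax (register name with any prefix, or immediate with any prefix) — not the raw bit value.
+0x14: c4 00 00 00 ⇒ word 0xc4000000 (big)
  op=0xc4000000>>27=0x18 ⇒ ldr (RR)
  rd@[26:24]=0x4 ⇒ r4
  rs@[23:21]=0x0 ⇒ r0

r4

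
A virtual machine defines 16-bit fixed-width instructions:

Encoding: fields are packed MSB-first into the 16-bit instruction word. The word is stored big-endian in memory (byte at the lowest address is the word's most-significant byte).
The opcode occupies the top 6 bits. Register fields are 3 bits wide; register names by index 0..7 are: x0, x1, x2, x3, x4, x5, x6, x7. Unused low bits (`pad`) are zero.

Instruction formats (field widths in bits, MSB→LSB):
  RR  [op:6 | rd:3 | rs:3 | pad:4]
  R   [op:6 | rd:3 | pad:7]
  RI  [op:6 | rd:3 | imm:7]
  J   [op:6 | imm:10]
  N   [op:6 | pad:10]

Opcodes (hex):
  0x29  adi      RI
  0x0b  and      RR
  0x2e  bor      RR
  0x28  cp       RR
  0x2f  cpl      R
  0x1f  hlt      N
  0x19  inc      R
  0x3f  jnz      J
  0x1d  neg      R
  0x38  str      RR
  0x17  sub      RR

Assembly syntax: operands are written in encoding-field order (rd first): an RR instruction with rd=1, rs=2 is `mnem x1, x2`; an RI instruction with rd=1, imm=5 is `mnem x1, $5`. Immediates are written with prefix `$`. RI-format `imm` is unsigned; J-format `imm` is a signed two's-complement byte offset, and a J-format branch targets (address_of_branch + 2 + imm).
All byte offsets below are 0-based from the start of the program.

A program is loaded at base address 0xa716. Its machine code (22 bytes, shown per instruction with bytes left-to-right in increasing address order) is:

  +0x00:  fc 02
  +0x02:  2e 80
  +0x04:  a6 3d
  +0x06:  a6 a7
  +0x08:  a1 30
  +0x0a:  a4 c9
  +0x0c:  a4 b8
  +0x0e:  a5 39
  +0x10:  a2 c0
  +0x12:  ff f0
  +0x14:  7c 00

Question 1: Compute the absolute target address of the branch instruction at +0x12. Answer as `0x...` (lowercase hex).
+0x12: ff f0 ⇒ word 0xfff0 (big)
  opcode bits[15:10]=0x3f: jnz/J
  [9:0] imm=1008 (s10→-16) = $-16
  target = base 0xa716 + off 0x12 + 2 + imm -16 = 0xa71a

0xa71a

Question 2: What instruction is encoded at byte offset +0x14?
@+14  big-endian(7c 00) = 0x7c00
  opcode bits[15:10]=0x1f: hlt/N

hlt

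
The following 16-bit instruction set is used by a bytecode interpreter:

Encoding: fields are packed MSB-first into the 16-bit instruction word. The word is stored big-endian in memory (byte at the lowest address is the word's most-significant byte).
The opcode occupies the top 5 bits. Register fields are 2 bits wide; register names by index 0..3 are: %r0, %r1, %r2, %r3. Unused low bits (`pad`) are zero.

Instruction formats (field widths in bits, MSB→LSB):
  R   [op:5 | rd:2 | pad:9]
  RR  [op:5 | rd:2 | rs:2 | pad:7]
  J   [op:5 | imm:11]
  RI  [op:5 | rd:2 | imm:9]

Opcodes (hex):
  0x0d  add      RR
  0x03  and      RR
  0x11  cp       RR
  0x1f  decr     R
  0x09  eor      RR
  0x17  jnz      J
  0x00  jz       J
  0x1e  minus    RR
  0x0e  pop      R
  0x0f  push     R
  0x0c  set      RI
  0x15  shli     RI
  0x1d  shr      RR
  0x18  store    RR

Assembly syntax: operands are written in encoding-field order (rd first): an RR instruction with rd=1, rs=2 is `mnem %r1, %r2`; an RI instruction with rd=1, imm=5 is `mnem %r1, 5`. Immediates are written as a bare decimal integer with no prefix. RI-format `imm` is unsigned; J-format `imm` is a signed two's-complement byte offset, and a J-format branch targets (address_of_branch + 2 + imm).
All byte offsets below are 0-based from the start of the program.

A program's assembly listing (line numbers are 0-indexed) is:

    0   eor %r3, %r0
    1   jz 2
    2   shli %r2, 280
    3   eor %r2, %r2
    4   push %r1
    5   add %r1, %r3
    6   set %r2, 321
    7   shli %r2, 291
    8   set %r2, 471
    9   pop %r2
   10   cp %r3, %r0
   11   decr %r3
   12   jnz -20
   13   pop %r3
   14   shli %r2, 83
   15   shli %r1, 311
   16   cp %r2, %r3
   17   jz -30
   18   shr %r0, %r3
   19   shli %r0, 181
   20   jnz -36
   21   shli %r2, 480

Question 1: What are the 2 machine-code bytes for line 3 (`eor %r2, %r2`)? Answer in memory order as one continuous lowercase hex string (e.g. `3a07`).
4d00

line 3 (eor): pack op=0x9:5|rd=2:2|rs=2:2|pad=0:7 = 0x4d00; big→ 4d 00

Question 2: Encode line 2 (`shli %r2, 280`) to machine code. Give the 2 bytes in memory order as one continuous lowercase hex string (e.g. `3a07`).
line 2 (shli): pack op=0x15:5|rd=2:2|imm=280:9 = 0xad18; big→ ad 18

ad18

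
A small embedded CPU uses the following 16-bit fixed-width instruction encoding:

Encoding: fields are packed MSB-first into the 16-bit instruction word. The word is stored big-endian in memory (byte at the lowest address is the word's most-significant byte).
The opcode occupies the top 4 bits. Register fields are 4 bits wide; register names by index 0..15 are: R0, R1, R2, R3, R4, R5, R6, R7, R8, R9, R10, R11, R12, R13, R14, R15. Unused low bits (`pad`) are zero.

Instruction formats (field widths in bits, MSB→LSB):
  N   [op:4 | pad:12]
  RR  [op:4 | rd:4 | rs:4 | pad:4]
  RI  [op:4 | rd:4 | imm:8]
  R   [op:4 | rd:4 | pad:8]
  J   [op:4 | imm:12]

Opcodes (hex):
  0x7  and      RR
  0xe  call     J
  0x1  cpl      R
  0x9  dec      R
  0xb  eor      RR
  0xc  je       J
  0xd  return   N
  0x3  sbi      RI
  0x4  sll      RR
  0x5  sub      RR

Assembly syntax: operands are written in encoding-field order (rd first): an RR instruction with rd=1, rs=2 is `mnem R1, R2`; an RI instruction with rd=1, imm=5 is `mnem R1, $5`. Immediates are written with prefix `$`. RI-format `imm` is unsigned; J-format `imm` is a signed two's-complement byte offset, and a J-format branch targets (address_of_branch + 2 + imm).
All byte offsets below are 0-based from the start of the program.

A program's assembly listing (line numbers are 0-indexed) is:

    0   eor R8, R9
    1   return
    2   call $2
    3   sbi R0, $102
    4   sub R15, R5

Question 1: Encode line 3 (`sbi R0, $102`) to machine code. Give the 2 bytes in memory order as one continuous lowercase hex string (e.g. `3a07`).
3066

3. sbi fields op=0x3:4|rd=0:4|imm=102:8 → word 3066h → 30 66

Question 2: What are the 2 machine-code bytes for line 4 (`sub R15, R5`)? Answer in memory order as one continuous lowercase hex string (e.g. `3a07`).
L4: sub op=0x5:4|rd=15:4|rs=5:4|pad=0:4 ⇒ 0x5f50 ⇒ big 5f 50

5f50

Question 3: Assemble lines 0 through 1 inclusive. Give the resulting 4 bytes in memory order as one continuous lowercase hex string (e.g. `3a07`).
line 0 (eor): pack op=0xb:4|rd=8:4|rs=9:4|pad=0:4 = 0xb890; big→ b8 90
line 1 (return): pack op=0xd:4|pad=0:12 = 0xd000; big→ d0 00

b890d000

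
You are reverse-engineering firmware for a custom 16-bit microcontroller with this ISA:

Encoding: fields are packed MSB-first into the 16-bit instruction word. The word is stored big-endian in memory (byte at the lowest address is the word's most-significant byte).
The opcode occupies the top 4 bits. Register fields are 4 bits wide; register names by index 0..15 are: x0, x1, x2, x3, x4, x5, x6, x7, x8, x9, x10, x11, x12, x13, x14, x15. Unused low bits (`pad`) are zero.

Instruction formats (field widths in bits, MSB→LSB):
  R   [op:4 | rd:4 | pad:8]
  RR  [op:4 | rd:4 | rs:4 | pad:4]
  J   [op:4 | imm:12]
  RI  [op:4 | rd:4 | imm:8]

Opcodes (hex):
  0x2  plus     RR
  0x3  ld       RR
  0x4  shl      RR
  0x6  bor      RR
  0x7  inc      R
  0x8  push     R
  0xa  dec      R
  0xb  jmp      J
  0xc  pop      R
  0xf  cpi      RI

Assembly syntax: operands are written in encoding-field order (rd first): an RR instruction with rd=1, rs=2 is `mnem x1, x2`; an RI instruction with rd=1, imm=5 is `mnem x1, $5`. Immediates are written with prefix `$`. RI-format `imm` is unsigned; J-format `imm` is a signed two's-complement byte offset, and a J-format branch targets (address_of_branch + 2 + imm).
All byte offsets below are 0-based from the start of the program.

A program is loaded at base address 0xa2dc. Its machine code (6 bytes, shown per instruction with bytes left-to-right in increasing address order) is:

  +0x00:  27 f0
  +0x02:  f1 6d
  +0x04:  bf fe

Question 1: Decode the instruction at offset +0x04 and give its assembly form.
jmp $-2

off 0x04: read bf fe as big → 0xbffe
  top 4b → 0xb → jmp [J]
  imm: (w>>0)&0xfff=0xffe (s12→-2) → $-2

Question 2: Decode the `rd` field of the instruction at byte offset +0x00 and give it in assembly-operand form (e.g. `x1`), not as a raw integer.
[00] 27 f0 → 0x27f0
  opcode bits[15:12]=0x2: plus/RR
  rd: (w>>8)&0xf=0x7 → x7
  rs: (w>>4)&0xf=0xf → x15

x7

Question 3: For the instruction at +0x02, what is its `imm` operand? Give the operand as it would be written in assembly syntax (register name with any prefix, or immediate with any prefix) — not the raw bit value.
$109

+0x02: f1 6d ⇒ word 0xf16d (big)
  op=0xf16d>>12=0xf ⇒ cpi (RI)
  [11:8] rd=1 = x1
  [7:0] imm=109 = $109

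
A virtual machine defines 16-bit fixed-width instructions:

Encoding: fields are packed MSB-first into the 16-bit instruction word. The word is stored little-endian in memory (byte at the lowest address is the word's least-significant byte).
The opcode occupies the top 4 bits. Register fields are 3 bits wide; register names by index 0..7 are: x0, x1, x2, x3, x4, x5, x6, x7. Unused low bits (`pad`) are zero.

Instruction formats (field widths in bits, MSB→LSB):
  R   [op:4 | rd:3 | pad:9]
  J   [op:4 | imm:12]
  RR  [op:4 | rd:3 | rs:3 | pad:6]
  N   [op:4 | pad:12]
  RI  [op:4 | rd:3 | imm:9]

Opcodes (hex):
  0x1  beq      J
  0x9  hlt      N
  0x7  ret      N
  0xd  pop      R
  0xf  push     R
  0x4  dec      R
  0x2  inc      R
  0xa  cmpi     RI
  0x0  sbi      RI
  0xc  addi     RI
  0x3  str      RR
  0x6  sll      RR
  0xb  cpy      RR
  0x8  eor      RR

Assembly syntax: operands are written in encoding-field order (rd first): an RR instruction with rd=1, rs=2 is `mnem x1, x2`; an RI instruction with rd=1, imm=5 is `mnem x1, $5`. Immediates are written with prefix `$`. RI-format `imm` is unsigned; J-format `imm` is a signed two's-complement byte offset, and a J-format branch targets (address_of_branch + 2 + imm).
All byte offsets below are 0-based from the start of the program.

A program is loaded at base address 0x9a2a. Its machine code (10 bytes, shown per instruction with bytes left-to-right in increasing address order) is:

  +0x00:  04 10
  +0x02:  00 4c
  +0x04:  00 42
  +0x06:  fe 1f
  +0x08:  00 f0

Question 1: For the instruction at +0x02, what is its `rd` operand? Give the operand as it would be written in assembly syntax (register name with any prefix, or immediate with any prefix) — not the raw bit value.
off 0x02: read 00 4c as little → 0x4c00
  op=0x4c00>>12=0x4 ⇒ dec (R)
  rd: (w>>9)&0x7=0x6 → x6

x6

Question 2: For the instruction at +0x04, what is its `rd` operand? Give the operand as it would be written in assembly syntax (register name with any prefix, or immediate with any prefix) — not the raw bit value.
x1

off 0x04: read 00 42 as little → 0x4200
  opcode bits[15:12]=0x4: dec/R
  rd@[11:9]=0x1 ⇒ x1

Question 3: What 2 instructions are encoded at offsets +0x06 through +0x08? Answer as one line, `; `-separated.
@+06  little-endian(fe 1f) = 0x1ffe
  top 4b → 0x1 → beq [J]
  [11:0] imm=4094 (s12→-2) = $-2
@+08  little-endian(00 f0) = 0xf000
  top 4b → 0xf → push [R]
  [11:9] rd=0 = x0

beq $-2; push x0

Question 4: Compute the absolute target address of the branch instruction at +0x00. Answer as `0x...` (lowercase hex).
0x9a30

[00] 04 10 → 0x1004
  top 4b → 0x1 → beq [J]
  [11:0] imm=4 = $4
  target = base 0x9a2a + off 0x00 + 2 + imm 4 = 0x9a30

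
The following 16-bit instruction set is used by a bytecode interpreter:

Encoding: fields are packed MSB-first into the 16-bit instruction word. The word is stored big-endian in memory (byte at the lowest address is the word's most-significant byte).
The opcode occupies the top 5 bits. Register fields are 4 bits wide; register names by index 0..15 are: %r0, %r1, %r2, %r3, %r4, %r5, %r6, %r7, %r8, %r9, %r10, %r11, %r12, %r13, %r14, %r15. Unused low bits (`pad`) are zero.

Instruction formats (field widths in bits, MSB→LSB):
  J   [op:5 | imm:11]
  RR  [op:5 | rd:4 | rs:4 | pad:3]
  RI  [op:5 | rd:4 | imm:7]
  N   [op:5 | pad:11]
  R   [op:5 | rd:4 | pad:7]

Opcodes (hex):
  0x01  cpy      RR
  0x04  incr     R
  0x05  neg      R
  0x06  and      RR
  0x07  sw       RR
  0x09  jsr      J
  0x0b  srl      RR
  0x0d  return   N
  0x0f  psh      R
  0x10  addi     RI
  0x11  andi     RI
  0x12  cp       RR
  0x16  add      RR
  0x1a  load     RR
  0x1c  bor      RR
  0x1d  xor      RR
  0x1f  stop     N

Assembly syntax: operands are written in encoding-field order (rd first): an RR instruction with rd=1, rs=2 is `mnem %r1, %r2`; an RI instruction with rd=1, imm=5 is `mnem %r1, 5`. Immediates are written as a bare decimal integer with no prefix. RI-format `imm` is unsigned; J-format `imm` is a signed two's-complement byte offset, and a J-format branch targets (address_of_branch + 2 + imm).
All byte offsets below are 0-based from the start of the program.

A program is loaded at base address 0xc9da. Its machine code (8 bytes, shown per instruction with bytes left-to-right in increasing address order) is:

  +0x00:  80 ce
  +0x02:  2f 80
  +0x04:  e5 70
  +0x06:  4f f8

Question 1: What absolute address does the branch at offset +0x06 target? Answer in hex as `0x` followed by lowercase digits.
0xc9da

@+06  big-endian(4f f8) = 0x4ff8
  op=0x4ff8>>11=0x9 ⇒ jsr (J)
  [10:0] imm=2040 (s11→-8) = -8
  target = base 0xc9da + off 0x06 + 2 + imm -8 = 0xc9da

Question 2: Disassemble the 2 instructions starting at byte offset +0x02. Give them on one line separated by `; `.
off 0x02: read 2f 80 as big → 0x2f80
  opcode bits[15:11]=0x5: neg/R
  rd@[10:7]=0xf ⇒ %r15
off 0x04: read e5 70 as big → 0xe570
  opcode bits[15:11]=0x1c: bor/RR
  rd@[10:7]=0xa ⇒ %r10
  rs@[6:3]=0xe ⇒ %r14

neg %r15; bor %r10, %r14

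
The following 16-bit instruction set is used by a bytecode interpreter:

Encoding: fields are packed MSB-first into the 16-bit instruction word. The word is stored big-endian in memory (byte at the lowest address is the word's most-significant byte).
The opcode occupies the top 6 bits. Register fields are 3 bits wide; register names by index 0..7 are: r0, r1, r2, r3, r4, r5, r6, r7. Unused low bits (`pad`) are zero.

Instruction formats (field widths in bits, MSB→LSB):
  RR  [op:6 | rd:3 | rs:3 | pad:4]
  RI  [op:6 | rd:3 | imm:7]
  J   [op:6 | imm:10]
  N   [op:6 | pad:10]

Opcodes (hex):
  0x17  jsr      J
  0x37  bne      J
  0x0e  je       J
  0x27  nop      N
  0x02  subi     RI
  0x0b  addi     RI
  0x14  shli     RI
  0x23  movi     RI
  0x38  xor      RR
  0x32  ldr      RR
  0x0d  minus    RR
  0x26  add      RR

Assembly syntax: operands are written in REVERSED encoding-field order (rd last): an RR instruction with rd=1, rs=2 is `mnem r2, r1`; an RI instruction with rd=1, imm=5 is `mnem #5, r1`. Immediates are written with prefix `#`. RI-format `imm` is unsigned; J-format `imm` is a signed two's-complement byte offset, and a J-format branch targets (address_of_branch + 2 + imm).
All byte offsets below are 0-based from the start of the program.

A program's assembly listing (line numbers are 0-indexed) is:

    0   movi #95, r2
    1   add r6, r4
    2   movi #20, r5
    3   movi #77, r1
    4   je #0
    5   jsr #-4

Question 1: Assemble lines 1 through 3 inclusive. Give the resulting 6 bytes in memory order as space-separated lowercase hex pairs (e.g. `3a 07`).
L1: add op=0x26:6|rd=4:3|rs=6:3|pad=0:4 ⇒ 0x9a60 ⇒ big 9a 60
L2: movi op=0x23:6|rd=5:3|imm=20:7 ⇒ 0x8e94 ⇒ big 8e 94
L3: movi op=0x23:6|rd=1:3|imm=77:7 ⇒ 0x8ccd ⇒ big 8c cd

9a 60 8e 94 8c cd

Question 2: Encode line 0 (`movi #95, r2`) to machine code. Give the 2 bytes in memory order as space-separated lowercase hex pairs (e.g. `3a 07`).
0. movi fields op=0x23:6|rd=2:3|imm=95:7 → word 8d5fh → 8d 5f

8d 5f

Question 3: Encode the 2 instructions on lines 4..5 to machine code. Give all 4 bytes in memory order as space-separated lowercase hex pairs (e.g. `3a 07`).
38 00 5f fc

4. je fields op=0xe:6|imm=0:10 → word 3800h → 38 00
5. jsr fields op=0x17:6|imm=-4:10 → word 5ffch → 5f fc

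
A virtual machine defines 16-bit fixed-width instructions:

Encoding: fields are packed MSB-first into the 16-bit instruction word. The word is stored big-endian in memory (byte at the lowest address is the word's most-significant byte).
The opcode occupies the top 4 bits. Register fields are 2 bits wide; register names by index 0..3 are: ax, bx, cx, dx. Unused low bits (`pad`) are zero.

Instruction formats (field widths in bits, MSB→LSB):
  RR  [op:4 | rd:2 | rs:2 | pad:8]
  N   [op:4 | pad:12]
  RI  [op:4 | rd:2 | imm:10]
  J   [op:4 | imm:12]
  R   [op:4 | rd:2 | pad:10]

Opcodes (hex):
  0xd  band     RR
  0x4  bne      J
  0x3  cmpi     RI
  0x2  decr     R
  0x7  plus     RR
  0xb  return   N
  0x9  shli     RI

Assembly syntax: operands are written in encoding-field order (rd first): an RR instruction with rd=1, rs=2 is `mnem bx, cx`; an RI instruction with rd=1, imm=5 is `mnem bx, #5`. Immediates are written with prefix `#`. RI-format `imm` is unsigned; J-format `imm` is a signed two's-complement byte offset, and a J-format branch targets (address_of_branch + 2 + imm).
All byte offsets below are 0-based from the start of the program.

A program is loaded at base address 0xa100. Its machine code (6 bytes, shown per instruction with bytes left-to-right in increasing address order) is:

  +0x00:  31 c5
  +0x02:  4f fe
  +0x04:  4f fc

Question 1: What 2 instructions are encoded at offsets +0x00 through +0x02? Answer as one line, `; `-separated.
cmpi ax, #453; bne #-2

+0x00: 31 c5 ⇒ word 0x31c5 (big)
  op=0x31c5>>12=0x3 ⇒ cmpi (RI)
  rd@[11:10]=0x0 ⇒ ax
  imm@[9:0]=0x1c5 ⇒ #453
+0x02: 4f fe ⇒ word 0x4ffe (big)
  op=0x4ffe>>12=0x4 ⇒ bne (J)
  imm@[11:0]=0xffe (s12→-2) ⇒ #-2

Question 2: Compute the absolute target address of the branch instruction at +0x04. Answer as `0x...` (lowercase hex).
0xa102

off 0x04: read 4f fc as big → 0x4ffc
  op=0x4ffc>>12=0x4 ⇒ bne (J)
  imm@[11:0]=0xffc (s12→-4) ⇒ #-4
  target = base 0xa100 + off 0x04 + 2 + imm -4 = 0xa102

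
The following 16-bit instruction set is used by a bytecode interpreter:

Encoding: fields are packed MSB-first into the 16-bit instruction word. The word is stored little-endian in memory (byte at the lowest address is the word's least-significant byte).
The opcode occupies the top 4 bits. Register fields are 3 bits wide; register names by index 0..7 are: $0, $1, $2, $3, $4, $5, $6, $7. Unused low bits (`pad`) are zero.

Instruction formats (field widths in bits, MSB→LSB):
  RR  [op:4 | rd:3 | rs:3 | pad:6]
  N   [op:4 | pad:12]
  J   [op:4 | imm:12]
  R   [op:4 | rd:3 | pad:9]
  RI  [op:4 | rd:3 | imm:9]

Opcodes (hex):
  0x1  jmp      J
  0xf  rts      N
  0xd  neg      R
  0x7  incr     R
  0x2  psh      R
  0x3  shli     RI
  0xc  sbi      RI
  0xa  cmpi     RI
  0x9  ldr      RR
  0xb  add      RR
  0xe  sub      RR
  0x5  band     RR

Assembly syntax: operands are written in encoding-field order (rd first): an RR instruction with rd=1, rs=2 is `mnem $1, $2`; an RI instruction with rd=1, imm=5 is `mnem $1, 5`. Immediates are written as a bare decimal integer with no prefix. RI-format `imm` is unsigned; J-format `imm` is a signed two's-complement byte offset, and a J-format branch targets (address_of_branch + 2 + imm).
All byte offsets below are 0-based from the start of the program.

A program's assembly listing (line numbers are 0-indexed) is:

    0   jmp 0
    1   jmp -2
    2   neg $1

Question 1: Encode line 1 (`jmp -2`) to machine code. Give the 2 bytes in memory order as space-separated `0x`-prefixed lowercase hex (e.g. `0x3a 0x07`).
1. jmp fields op=0x1:4|imm=-2:12 → word 1ffeh → fe 1f

0xfe 0x1f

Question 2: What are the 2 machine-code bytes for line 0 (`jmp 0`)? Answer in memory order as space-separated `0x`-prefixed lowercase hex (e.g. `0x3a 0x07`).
0x00 0x10

L0: jmp op=0x1:4|imm=0:12 ⇒ 0x1000 ⇒ little 00 10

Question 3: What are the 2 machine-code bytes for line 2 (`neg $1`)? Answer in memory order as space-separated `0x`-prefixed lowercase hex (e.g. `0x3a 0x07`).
L2: neg op=0xd:4|rd=1:3|pad=0:9 ⇒ 0xd200 ⇒ little 00 d2

0x00 0xd2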